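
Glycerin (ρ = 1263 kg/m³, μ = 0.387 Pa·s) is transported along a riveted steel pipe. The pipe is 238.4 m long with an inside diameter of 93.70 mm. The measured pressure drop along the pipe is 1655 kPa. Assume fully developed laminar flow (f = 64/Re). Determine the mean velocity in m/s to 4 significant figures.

V ≈ 4.922 m/s

For laminar flow, f = 64/Re with Re = ρVD/μ, so Darcy-Weisbach reduces to ΔP = 32μLV/D². Solving for V: V = ΔP·D²/(32μL) = 1.655e+06·(0.0937)²/(32·0.387·238.4) = 4.922 m/s.
Check: Re = ρVD/μ = 1263·4.922·0.0937/0.387 = 1505 < 2300, so the laminar assumption holds.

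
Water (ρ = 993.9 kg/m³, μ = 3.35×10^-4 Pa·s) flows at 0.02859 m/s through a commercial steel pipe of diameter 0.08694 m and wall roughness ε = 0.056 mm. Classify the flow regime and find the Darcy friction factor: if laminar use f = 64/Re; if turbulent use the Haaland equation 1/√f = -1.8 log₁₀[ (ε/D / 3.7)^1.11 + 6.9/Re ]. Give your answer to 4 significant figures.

f ≈ 0.03432

Re = ρVD/μ = 993.9·0.02859·0.08694/0.000335 = 7374.
Re > 4000 → turbulent. ε/D = 5.6e-05/0.08694 = 0.000644; Haaland: 1/√f = -1.8 log₁₀[6.72e-05 + 0.000936] = 5.398, so f = 0.03432.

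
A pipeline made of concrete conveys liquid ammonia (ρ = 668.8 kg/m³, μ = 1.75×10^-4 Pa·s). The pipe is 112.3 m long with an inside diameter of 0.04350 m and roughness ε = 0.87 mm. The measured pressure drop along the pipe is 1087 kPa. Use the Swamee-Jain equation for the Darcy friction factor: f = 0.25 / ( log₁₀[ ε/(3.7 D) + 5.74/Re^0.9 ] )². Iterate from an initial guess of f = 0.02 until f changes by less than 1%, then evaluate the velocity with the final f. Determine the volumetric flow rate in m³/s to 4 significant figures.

Rearranging Darcy-Weisbach: V = √(2·ΔP·D/(f·L·ρ)). With ε/D = 0.00087/0.0435 = 0.02, iterate starting from f = 0.02:
  f = 0.02 → V = √(2·1.087e+06·0.0435/(0.02·112.3·668.8)) = 7.935 m/s; Re = ρVD/μ = 1.319e+06; f → 0.0487
  f = 0.0487 → V = 5.085 m/s; Re = 8.453e+05; f → 0.04873
Converged (Δf/f < 1%). With the final f = 0.04873: V = √(2·1.087e+06·0.0435/(0.04873·112.3·668.8)) = 5.083 m/s.
Q = V·A = 5.083·(π/4·0.0435²) = 0.007555 m³/s = 0.007555 m³/s.

Q ≈ 0.007555 m³/s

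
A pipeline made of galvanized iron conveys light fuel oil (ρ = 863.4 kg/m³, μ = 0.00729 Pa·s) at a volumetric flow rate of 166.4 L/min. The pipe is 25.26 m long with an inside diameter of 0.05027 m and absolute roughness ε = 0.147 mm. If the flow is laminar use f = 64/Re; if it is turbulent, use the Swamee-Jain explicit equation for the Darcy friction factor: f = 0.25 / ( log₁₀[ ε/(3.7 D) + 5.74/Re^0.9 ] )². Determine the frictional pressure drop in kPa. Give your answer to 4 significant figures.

Q = 166.4 L/min = 166.4/60000 = 0.002773 m³/s.
Cross-sectional area A = πD²/4 = π(0.05027)²/4 = 0.001985 m²; mean velocity V = Q/A = 0.002773/0.001985 = 1.397 m/s.
Reynolds number Re = ρVD/μ = 863.4 · 1.397 · 0.05027 / 0.00729 = 8319.
Re > 4000 → turbulent. Relative roughness ε/D = 0.000147/0.05027 = 0.00292. Swamee-Jain: f = 0.25/(log₁₀[0.00292/3.7 + 5.74/8319^0.9])² = 0.25/(log₁₀[0.00079 + 0.0017])² = 0.25/(-2.603)² = 0.03688.
Darcy-Weisbach: ΔP = f(L/D)(ρV²/2) = 0.03688·(25.26/0.05027)·(863.4·1.397²/2) = 0.03688·502.5·842.9 = 1.562e+04 Pa.
ΔP = 1.562e+04 Pa = 15.62 kPa.

ΔP ≈ 15.62 kPa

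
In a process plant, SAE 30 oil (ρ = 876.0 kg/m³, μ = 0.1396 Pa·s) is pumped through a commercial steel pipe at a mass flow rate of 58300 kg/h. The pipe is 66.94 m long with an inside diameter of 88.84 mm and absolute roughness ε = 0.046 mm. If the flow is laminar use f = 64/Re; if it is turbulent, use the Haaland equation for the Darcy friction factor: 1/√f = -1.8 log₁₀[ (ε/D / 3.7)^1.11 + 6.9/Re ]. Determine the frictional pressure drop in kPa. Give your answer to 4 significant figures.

ṁ = 58300 kg/h = 58300/3600 = 16.19 kg/s.
A = πD²/4 = π(0.08884)²/4 = 0.006199 m²; mean velocity V = ṁ/(ρA) = 16.19/(876 · 0.006199) = 2.982 m/s.
Reynolds number Re = ρVD/μ = 876 · 2.982 · 0.08884 / 0.14 = 1663.
Re < 2300 → laminar flow, so f = 64/Re = 64/1663 = 0.03849 (the turbulent correlation is not needed).
Darcy-Weisbach: ΔP = f(L/D)(ρV²/2) = 0.03849·(66.94/0.08884)·(876·2.982²/2) = 0.03849·753.5·3896 = 1.13e+05 Pa.
ΔP = 1.13e+05 Pa = 113.0 kPa.

ΔP ≈ 113.0 kPa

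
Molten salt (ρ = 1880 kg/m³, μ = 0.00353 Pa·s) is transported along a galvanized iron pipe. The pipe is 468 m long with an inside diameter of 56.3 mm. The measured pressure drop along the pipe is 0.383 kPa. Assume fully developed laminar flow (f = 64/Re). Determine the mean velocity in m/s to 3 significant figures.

For laminar flow, f = 64/Re with Re = ρVD/μ, so Darcy-Weisbach reduces to ΔP = 32μLV/D². Solving for V: V = ΔP·D²/(32μL) = 383·(0.0563)²/(32·0.00353·468) = 0.02296 m/s.
Check: Re = ρVD/μ = 1880·0.02296·0.0563/0.00353 = 688.6 < 2300, so the laminar assumption holds.

V ≈ 0.0230 m/s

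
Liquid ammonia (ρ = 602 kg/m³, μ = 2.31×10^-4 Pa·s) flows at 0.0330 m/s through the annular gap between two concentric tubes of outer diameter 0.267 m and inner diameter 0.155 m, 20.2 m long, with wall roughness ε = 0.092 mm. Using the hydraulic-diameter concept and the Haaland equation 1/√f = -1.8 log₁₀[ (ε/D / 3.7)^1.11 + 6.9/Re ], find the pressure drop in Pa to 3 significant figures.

ΔP ≈ 1.91 Pa

Hydraulic diameter D_h = 4A/P = D_o - D_i = 0.267 - 0.155 = 0.112 m.
Re = ρVD_h/μ = 602·0.033·0.112/0.000231 = 9632.
ε/D_h = 9.2e-05/0.112 = 0.000821; Haaland gives 1/√f = -1.8 log₁₀[8.8e-05+0.000716] = 5.57, so f = 0.03223.
ΔP = f(L/D_h)(ρV²/2) = 0.03223·20.2/0.112·0.3278 = 1.905 Pa.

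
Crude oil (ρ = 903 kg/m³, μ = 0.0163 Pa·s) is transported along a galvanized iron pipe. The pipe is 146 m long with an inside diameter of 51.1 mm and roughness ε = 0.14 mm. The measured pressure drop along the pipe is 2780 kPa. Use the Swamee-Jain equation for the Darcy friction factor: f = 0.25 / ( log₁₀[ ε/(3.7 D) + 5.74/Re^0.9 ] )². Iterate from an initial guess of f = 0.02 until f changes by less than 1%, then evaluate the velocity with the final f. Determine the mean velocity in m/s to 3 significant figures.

Rearranging Darcy-Weisbach: V = √(2·ΔP·D/(f·L·ρ)). With ε/D = 0.00014/0.0511 = 0.00274, iterate starting from f = 0.02:
  f = 0.02 → V = √(2·2.78e+06·0.0511/(0.02·146·903)) = 10.38 m/s; Re = ρVD/μ = 2.939e+04; f → 0.02992
  f = 0.02992 → V = 8.486 m/s; Re = 2.402e+04; f → 0.03067
  f = 0.03067 → V = 8.383 m/s; Re = 2.373e+04; f → 0.03071
Converged (Δf/f < 1%). With the final f = 0.03071: V = √(2·2.78e+06·0.0511/(0.03071·146·903)) = 8.376 m/s.

V ≈ 8.38 m/s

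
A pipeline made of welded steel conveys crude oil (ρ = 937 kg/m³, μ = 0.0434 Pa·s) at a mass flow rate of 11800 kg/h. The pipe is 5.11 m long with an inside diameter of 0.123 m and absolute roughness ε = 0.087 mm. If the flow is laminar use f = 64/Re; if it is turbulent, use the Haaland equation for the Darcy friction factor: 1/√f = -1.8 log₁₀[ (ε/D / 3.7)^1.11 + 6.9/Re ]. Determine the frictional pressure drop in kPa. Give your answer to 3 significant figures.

ṁ = 11800 kg/h = 11800/3600 = 3.278 kg/s.
A = πD²/4 = π(0.123)²/4 = 0.01188 m²; mean velocity V = ṁ/(ρA) = 3.278/(937 · 0.01188) = 0.2944 m/s.
Reynolds number Re = ρVD/μ = 937 · 0.2944 · 0.123 / 0.0434 = 781.8.
Re < 2300 → laminar flow, so f = 64/Re = 64/781.8 = 0.08186 (the turbulent correlation is not needed).
Darcy-Weisbach: ΔP = f(L/D)(ρV²/2) = 0.08186·(5.11/0.123)·(937·0.2944²/2) = 0.08186·41.54·40.61 = 138.1 Pa.
ΔP = 138.1 Pa = 0.138 kPa.

ΔP ≈ 0.138 kPa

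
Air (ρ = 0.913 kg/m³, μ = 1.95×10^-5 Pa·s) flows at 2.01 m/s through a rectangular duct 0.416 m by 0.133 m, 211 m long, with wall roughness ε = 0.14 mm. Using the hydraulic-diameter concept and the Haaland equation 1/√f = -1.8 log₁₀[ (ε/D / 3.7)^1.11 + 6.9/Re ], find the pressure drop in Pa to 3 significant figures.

Hydraulic diameter D_h = 4A/P = 4·(0.416·0.133)/(2·(0.416+0.133)) = 0.2213/1.098 = 0.2016 m.
Re = ρVD_h/μ = 0.913·2.01·0.2016/1.95e-05 = 1.897e+04.
ε/D_h = 0.00014/0.2016 = 0.000695; Haaland gives 1/√f = -1.8 log₁₀[7.3e-05+0.000364] = 6.047, so f = 0.02734.
ΔP = f(L/D_h)(ρV²/2) = 0.02734·211/0.2016·1.844 = 52.79 Pa.

ΔP ≈ 52.8 Pa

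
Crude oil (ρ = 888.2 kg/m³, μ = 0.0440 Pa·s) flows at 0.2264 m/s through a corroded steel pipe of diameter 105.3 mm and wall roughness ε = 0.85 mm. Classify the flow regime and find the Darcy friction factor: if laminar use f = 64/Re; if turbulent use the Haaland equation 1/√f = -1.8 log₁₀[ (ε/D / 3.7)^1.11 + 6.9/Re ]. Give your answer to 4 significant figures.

Re = ρVD/μ = 888.2·0.2264·0.1053/0.044 = 481.2.
Re < 2300 → laminar, so f = 64/Re = 0.133 (roughness is irrelevant in laminar flow).

f ≈ 0.1330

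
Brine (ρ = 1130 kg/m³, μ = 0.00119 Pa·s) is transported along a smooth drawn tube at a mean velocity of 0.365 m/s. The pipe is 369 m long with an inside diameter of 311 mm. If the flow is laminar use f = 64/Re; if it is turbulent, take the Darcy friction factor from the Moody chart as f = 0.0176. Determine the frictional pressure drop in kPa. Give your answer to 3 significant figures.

Reynolds number Re = ρVD/μ = 1130 · 0.365 · 0.311 / 0.00119 = 1.078e+05.
Re > 4000 → turbulent; use the Moody-chart value f = 0.0176.
Darcy-Weisbach: ΔP = f(L/D)(ρV²/2) = 0.0176·(369/0.311)·(1130·0.365²/2) = 0.0176·1186·75.27 = 1572 Pa.
ΔP = 1572 Pa = 1.57 kPa.

ΔP ≈ 1.57 kPa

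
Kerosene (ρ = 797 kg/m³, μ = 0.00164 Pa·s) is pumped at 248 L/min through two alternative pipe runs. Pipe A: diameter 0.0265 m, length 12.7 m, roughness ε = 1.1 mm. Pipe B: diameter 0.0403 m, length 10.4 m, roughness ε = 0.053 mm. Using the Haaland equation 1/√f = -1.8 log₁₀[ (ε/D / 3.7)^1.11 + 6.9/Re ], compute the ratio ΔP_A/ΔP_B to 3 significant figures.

Pipe A: V = Q/A = 0.004133/0.0005515 = 7.494 m/s; Re = 9.651e+04; ε/D = 0.0415; Haaland → f = 0.06615; ΔP_A = f(L/D)(ρV²/2) = 7.095e+05 Pa.
Pipe B: V = Q/A = 0.004133/0.001276 = 3.24 m/s; Re = 6.346e+04; ε/D = 0.00132; Haaland → f = 0.02395; ΔP_B = f(L/D)(ρV²/2) = 2.586e+04 Pa.
ΔP_A/ΔP_B = 7.095e+05/2.586e+04 = 27.4.

ΔP_A/ΔP_B ≈ 27.4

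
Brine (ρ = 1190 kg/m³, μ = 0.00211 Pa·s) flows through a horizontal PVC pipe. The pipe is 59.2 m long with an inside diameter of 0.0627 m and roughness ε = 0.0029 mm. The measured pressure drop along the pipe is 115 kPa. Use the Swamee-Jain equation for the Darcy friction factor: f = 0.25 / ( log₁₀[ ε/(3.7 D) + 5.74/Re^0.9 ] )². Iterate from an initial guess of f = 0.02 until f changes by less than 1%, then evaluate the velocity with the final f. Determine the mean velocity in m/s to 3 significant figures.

Rearranging Darcy-Weisbach: V = √(2·ΔP·D/(f·L·ρ)). With ε/D = 2.9e-06/0.0627 = 4.63e-05, iterate starting from f = 0.02:
  f = 0.02 → V = √(2·1.15e+05·0.0627/(0.02·59.2·1190)) = 3.199 m/s; Re = ρVD/μ = 1.131e+05; f → 0.01771
  f = 0.01771 → V = 3.4 m/s; Re = 1.202e+05; f → 0.0175
  f = 0.0175 → V = 3.42 m/s; Re = 1.209e+05; f → 0.01749
Converged (Δf/f < 1%). With the final f = 0.01749: V = √(2·1.15e+05·0.0627/(0.01749·59.2·1190)) = 3.422 m/s.

V ≈ 3.42 m/s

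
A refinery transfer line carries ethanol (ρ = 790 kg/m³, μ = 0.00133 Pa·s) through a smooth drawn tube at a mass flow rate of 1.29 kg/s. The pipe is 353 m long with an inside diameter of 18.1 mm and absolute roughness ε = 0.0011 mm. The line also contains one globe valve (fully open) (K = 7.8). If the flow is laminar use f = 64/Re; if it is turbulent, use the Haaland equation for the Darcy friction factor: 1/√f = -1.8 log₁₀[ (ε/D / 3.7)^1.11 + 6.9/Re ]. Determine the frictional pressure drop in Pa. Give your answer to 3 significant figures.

A = πD²/4 = π(0.0181)²/4 = 0.0002573 m²; mean velocity V = ṁ/(ρA) = 1.29/(790 · 0.0002573) = 6.346 m/s.
Reynolds number Re = ρVD/μ = 790 · 6.346 · 0.0181 / 0.00133 = 6.823e+04.
Re > 4000 → turbulent. Relative roughness ε/D = 1.1e-06/0.0181 = 6.08e-05. Haaland: 1/√f = -1.8 log₁₀[(6.08e-05/3.7)^1.11 + 6.9/6.823e+04] = -1.8 log₁₀[4.89e-06 + 0.000101] = 7.154, so f = 0.01954.
Total minor-loss coefficient ΣK = 1·7.8 = 7.8.
ΔP = [f·L/D + ΣK]·(ρV²/2) = [0.01954·353/0.0181 + 7.8]·(790·6.346²/2) = [381 + 7.8]·1.591e+04 = 6.186e+06 Pa.

ΔP ≈ 6.19×10^6 Pa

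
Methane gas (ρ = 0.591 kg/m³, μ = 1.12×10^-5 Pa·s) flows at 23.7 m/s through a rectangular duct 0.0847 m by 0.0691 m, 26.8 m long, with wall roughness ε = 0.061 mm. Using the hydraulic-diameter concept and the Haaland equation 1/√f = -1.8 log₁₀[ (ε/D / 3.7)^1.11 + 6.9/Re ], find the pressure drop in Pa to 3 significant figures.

ΔP ≈ 1250 Pa

Hydraulic diameter D_h = 4A/P = 4·(0.0847·0.0691)/(2·(0.0847+0.0691)) = 0.02341/0.3076 = 0.07611 m.
Re = ρVD_h/μ = 0.591·23.7·0.07611/1.12e-05 = 9.518e+04.
ε/D_h = 6.1e-05/0.07611 = 0.000801; Haaland gives 1/√f = -1.8 log₁₀[8.56e-05+7.25e-05] = 6.842, so f = 0.02136.
ΔP = f(L/D_h)(ρV²/2) = 0.02136·26.8/0.07611·166 = 1249 Pa.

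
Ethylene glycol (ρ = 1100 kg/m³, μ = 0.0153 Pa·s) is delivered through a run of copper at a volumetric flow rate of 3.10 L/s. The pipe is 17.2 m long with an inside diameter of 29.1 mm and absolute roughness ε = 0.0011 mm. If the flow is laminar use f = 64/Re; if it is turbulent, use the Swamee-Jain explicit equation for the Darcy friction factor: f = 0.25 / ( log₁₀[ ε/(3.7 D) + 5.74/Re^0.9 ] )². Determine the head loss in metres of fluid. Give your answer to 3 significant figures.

h_f ≈ 20.5 m

Q = 3.10 L/s = 3.10/1000 = 0.0031 m³/s.
Cross-sectional area A = πD²/4 = π(0.0291)²/4 = 0.0006651 m²; mean velocity V = Q/A = 0.0031/0.0006651 = 4.661 m/s.
Reynolds number Re = ρVD/μ = 1100 · 4.661 · 0.0291 / 0.0153 = 9752.
Re > 4000 → turbulent. Relative roughness ε/D = 1.1e-06/0.0291 = 3.78e-05. Swamee-Jain: f = 0.25/(log₁₀[3.78e-05/3.7 + 5.74/9752^0.9])² = 0.25/(log₁₀[1.02e-05 + 0.00147])² = 0.25/(-2.828)² = 0.03125.
Darcy-Weisbach: ΔP = f(L/D)(ρV²/2) = 0.03125·(17.2/0.0291)·(1100·4.661²/2) = 0.03125·591.1·1.195e+04 = 2.207e+05 Pa.
Head loss h_f = ΔP/(ρg) = 2.207e+05/(1100·9.81) = 20.5 m.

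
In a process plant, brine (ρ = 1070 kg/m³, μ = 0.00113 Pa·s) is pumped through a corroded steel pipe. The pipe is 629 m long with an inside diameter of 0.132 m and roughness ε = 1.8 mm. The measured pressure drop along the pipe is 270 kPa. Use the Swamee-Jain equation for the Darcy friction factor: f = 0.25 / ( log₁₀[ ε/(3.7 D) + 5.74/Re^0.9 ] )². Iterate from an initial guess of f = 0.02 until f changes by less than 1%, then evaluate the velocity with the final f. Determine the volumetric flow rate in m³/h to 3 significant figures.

Q ≈ 77.7 m³/h

Rearranging Darcy-Weisbach: V = √(2·ΔP·D/(f·L·ρ)). With ε/D = 0.0018/0.132 = 0.0136, iterate starting from f = 0.02:
  f = 0.02 → V = √(2·2.7e+05·0.132/(0.02·629·1070)) = 2.301 m/s; Re = ρVD/μ = 2.876e+05; f → 0.0425
  f = 0.0425 → V = 1.579 m/s; Re = 1.973e+05; f → 0.04262
Converged (Δf/f < 1%). With the final f = 0.04262: V = √(2·2.7e+05·0.132/(0.04262·629·1070)) = 1.576 m/s.
Q = V·A = 1.576·(π/4·0.132²) = 0.02157 m³/s = 77.7 m³/h.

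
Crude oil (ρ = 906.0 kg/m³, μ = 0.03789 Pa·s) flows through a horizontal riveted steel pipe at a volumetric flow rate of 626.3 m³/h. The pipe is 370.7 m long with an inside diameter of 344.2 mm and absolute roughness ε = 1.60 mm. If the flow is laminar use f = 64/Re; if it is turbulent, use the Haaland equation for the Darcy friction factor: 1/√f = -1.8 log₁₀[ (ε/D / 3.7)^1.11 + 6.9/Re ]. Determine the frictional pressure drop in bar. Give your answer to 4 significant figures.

Q = 626.3 m³/h = 626.3/3600 = 0.174 m³/s.
Cross-sectional area A = πD²/4 = π(0.3442)²/4 = 0.09305 m²; mean velocity V = Q/A = 0.174/0.09305 = 1.87 m/s.
Reynolds number Re = ρVD/μ = 906 · 1.87 · 0.3442 / 0.0379 = 1.539e+04.
Re > 4000 → turbulent. Relative roughness ε/D = 0.0016/0.3442 = 0.00465. Haaland: 1/√f = -1.8 log₁₀[(0.00465/3.7)^1.11 + 6.9/1.539e+04] = -1.8 log₁₀[0.000603 + 0.000448] = 5.361, so f = 0.03479.
Darcy-Weisbach: ΔP = f(L/D)(ρV²/2) = 0.03479·(370.7/0.3442)·(906·1.87²/2) = 0.03479·1077·1584 = 5.934e+04 Pa.
ΔP = 5.934e+04 Pa = 0.5934 bar.

ΔP ≈ 0.5934 bar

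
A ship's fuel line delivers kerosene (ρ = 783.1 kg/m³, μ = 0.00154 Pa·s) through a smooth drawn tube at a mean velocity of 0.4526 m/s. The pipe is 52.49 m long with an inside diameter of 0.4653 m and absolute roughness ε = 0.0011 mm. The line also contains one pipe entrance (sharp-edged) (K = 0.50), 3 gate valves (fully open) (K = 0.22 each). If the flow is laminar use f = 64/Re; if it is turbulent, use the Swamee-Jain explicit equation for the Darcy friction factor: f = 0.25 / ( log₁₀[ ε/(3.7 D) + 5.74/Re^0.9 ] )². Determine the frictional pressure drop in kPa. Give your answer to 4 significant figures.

ΔP ≈ 0.2525 kPa

Reynolds number Re = ρVD/μ = 783.1 · 0.4526 · 0.4653 / 0.00154 = 1.071e+05.
Re > 4000 → turbulent. Relative roughness ε/D = 1.1e-06/0.4653 = 2.36e-06. Swamee-Jain: f = 0.25/(log₁₀[2.36e-06/3.7 + 5.74/1.071e+05^0.9])² = 0.25/(log₁₀[6.39e-07 + 0.000171])² = 0.25/(-3.766)² = 0.01762.
Total minor-loss coefficient ΣK = 1·0.5 + 3·0.22 = 1.16.
ΔP = [f·L/D + ΣK]·(ρV²/2) = [0.01762·52.49/0.4653 + 1.16]·(783.1·0.4526²/2) = [1.988 + 1.16]·80.21 = 252.5 Pa.
ΔP = 252.5 Pa = 0.2525 kPa.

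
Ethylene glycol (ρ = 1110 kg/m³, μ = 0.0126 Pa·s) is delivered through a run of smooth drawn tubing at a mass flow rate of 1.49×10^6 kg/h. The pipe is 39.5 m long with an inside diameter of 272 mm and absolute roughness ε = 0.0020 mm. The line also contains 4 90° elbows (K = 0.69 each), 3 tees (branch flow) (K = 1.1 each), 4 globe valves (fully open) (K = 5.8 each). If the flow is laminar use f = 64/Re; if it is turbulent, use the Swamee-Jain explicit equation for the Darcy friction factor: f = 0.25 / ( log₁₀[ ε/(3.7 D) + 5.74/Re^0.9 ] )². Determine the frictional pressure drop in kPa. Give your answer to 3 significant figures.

ṁ = 1.49×10^6 kg/h = 1.49×10^6/3600 = 413.9 kg/s.
A = πD²/4 = π(0.272)²/4 = 0.05811 m²; mean velocity V = ṁ/(ρA) = 413.9/(1110 · 0.05811) = 6.417 m/s.
Reynolds number Re = ρVD/μ = 1110 · 6.417 · 0.272 / 0.0126 = 1.538e+05.
Re > 4000 → turbulent. Relative roughness ε/D = 2e-06/0.272 = 7.35e-06. Swamee-Jain: f = 0.25/(log₁₀[7.35e-06/3.7 + 5.74/1.538e+05^0.9])² = 0.25/(log₁₀[1.99e-06 + 0.000123])² = 0.25/(-3.902)² = 0.01642.
Total minor-loss coefficient ΣK = 4·0.69 + 3·1.1 + 4·5.8 = 29.3.
ΔP = [f·L/D + ΣK]·(ρV²/2) = [0.01642·39.5/0.272 + 29.3]·(1110·6.417²/2) = [2.384 + 29.3]·2.285e+04 = 7.232e+05 Pa.
ΔP = 7.232e+05 Pa = 723 kPa.

ΔP ≈ 723 kPa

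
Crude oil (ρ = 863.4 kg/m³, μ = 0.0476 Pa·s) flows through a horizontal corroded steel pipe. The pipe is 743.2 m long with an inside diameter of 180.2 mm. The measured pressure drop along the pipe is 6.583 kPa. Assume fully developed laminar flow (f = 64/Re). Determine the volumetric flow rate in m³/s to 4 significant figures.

For laminar flow, f = 64/Re with Re = ρVD/μ, so Darcy-Weisbach reduces to ΔP = 32μLV/D². Solving for V: V = ΔP·D²/(32μL) = 6583·(0.1802)²/(32·0.0476·743.2) = 0.1888 m/s.
Check: Re = ρVD/μ = 863.4·0.1888·0.1802/0.0476 = 617.2 < 2300, so the laminar assumption holds.
Q = V·A = 0.1888·(π/4·0.1802²) = 0.004816 m³/s = 0.004816 m³/s.

Q ≈ 0.004816 m³/s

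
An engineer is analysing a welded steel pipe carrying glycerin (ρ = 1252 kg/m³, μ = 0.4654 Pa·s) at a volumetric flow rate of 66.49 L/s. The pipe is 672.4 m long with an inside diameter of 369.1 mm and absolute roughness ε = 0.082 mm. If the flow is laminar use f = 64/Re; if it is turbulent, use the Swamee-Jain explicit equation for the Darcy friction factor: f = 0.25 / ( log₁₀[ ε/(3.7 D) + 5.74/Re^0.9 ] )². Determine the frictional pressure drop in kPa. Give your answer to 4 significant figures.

Q = 66.49 L/s = 66.49/1000 = 0.06649 m³/s.
Cross-sectional area A = πD²/4 = π(0.3691)²/4 = 0.107 m²; mean velocity V = Q/A = 0.06649/0.107 = 0.6214 m/s.
Reynolds number Re = ρVD/μ = 1252 · 0.6214 · 0.3691 / 0.465 = 617.
Re < 2300 → laminar flow, so f = 64/Re = 64/617 = 0.1037 (the turbulent correlation is not needed).
Darcy-Weisbach: ΔP = f(L/D)(ρV²/2) = 0.1037·(672.4/0.3691)·(1252·0.6214²/2) = 0.1037·1822·241.7 = 4.568e+04 Pa.
ΔP = 4.568e+04 Pa = 45.68 kPa.

ΔP ≈ 45.68 kPa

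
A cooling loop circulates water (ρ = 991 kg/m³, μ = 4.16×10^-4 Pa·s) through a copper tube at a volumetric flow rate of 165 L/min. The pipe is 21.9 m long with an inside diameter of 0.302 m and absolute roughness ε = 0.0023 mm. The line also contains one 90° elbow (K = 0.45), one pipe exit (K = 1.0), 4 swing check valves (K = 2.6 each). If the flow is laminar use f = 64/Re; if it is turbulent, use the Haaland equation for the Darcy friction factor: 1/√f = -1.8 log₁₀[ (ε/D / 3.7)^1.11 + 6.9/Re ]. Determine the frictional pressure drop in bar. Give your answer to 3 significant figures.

Q = 165 L/min = 165/60000 = 0.00275 m³/s.
Cross-sectional area A = πD²/4 = π(0.302)²/4 = 0.07163 m²; mean velocity V = Q/A = 0.00275/0.07163 = 0.03839 m/s.
Reynolds number Re = ρVD/μ = 991 · 0.03839 · 0.302 / 0.000416 = 2.762e+04.
Re > 4000 → turbulent. Relative roughness ε/D = 2.3e-06/0.302 = 7.62e-06. Haaland: 1/√f = -1.8 log₁₀[(7.62e-06/3.7)^1.11 + 6.9/2.762e+04] = -1.8 log₁₀[4.88e-07 + 0.00025] = 6.483, so f = 0.02379.
Total minor-loss coefficient ΣK = 1·0.45 + 1·1 + 4·2.6 = 11.8.
ΔP = [f·L/D + ΣK]·(ρV²/2) = [0.02379·21.9/0.302 + 11.8]·(991·0.03839²/2) = [1.726 + 11.8]·0.7303 = 9.914 Pa.
ΔP = 9.914 Pa = 9.91×10^-5 bar.

ΔP ≈ 9.91×10^-5 bar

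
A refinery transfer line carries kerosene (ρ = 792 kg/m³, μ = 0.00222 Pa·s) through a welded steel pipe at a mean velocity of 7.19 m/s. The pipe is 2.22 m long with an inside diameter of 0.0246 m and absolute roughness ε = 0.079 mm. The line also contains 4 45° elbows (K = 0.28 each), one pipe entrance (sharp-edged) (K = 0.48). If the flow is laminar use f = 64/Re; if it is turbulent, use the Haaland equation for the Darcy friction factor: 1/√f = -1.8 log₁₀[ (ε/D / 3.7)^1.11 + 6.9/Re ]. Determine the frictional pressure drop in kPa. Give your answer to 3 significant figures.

ΔP ≈ 85.3 kPa

Reynolds number Re = ρVD/μ = 792 · 7.19 · 0.0246 / 0.00222 = 6.31e+04.
Re > 4000 → turbulent. Relative roughness ε/D = 7.9e-05/0.0246 = 0.00321. Haaland: 1/√f = -1.8 log₁₀[(0.00321/3.7)^1.11 + 6.9/6.31e+04] = -1.8 log₁₀[0.0004 + 0.000109] = 5.928, so f = 0.02846.
Total minor-loss coefficient ΣK = 4·0.28 + 1·0.48 = 1.6.
ΔP = [f·L/D + ΣK]·(ρV²/2) = [0.02846·2.22/0.0246 + 1.6]·(792·7.19²/2) = [2.568 + 1.6]·2.047e+04 = 8.533e+04 Pa.
ΔP = 8.533e+04 Pa = 85.3 kPa.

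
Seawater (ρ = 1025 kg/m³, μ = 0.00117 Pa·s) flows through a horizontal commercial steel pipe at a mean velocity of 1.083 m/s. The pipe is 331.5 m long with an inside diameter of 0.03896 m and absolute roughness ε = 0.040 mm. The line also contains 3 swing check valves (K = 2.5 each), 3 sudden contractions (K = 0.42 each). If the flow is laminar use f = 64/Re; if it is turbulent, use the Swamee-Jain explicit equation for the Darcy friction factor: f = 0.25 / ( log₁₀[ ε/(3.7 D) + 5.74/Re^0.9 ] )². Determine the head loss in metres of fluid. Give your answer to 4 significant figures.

h_f ≈ 13.41 m

Reynolds number Re = ρVD/μ = 1025 · 1.083 · 0.03896 / 0.00117 = 3.696e+04.
Re > 4000 → turbulent. Relative roughness ε/D = 4e-05/0.03896 = 0.00103. Swamee-Jain: f = 0.25/(log₁₀[0.00103/3.7 + 5.74/3.696e+04^0.9])² = 0.25/(log₁₀[0.000277 + 0.000445])² = 0.25/(-3.141)² = 0.02533.
Total minor-loss coefficient ΣK = 3·2.5 + 3·0.42 = 8.76.
ΔP = [f·L/D + ΣK]·(ρV²/2) = [0.02533·331.5/0.03896 + 8.76]·(1025·1.083²/2) = [215.5 + 8.76]·601.1 = 1.348e+05 Pa.
Head loss h_f = ΔP/(ρg) = 1.348e+05/(1025·9.81) = 13.41 m.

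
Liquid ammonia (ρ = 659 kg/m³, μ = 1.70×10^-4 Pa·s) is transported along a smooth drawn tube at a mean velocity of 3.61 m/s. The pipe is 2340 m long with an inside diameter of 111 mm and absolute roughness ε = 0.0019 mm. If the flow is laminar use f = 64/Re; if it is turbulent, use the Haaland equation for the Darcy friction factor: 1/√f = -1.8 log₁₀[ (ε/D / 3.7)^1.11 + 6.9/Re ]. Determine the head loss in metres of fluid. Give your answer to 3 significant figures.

h_f ≈ 157 m

Reynolds number Re = ρVD/μ = 659 · 3.61 · 0.111 / 0.00017 = 1.553e+06.
Re > 4000 → turbulent. Relative roughness ε/D = 1.9e-06/0.111 = 1.71e-05. Haaland: 1/√f = -1.8 log₁₀[(1.71e-05/3.7)^1.11 + 6.9/1.553e+06] = -1.8 log₁₀[1.2e-06 + 4.44e-06] = 9.448, so f = 0.0112.
Darcy-Weisbach: ΔP = f(L/D)(ρV²/2) = 0.0112·(2340/0.111)·(659·3.61²/2) = 0.0112·2.108e+04·4294 = 1.014e+06 Pa.
Head loss h_f = ΔP/(ρg) = 1.014e+06/(659·9.81) = 157 m.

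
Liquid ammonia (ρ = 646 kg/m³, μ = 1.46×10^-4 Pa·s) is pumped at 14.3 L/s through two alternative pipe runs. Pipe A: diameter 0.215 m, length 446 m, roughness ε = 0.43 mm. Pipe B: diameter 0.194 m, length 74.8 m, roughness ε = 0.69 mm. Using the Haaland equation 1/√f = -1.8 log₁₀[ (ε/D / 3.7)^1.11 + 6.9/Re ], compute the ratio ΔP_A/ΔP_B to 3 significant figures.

ΔP_A/ΔP_B ≈ 3.07

Pipe A: V = Q/A = 0.0143/0.03631 = 0.3939 m/s; Re = 3.747e+05; ε/D = 0.002; Haaland → f = 0.02389; ΔP_A = f(L/D)(ρV²/2) = 2484 Pa.
Pipe B: V = Q/A = 0.0143/0.02956 = 0.4838 m/s; Re = 4.153e+05; ε/D = 0.00356; Haaland → f = 0.02778; ΔP_B = f(L/D)(ρV²/2) = 809.7 Pa.
ΔP_A/ΔP_B = 2484/809.7 = 3.07.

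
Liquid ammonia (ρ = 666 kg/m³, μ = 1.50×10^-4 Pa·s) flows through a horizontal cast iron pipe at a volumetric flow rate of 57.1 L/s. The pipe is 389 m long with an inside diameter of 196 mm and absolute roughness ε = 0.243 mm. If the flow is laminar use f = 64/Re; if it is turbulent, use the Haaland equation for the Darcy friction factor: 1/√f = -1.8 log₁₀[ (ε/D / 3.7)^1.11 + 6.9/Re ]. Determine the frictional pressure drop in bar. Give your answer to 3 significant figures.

ΔP ≈ 0.494 bar

Q = 57.1 L/s = 57.1/1000 = 0.0571 m³/s.
Cross-sectional area A = πD²/4 = π(0.196)²/4 = 0.03017 m²; mean velocity V = Q/A = 0.0571/0.03017 = 1.892 m/s.
Reynolds number Re = ρVD/μ = 666 · 1.892 · 0.196 / 0.00015 = 1.647e+06.
Re > 4000 → turbulent. Relative roughness ε/D = 0.000243/0.196 = 0.00124. Haaland: 1/√f = -1.8 log₁₀[(0.00124/3.7)^1.11 + 6.9/1.647e+06] = -1.8 log₁₀[0.000139 + 4.19e-06] = 6.92, so f = 0.02089.
Darcy-Weisbach: ΔP = f(L/D)(ρV²/2) = 0.02089·(389/0.196)·(666·1.892²/2) = 0.02089·1985·1193 = 4.944e+04 Pa.
ΔP = 4.944e+04 Pa = 0.494 bar.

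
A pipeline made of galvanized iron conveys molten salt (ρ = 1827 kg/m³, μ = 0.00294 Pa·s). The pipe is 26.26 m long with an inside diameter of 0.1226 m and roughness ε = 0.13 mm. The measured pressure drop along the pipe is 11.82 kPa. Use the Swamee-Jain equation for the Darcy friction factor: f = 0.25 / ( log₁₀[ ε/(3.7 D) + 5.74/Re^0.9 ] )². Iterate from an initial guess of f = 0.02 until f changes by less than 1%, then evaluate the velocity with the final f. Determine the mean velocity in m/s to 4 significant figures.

Rearranging Darcy-Weisbach: V = √(2·ΔP·D/(f·L·ρ)). With ε/D = 0.00013/0.1226 = 0.00106, iterate starting from f = 0.02:
  f = 0.02 → V = √(2·1.182e+04·0.1226/(0.02·26.26·1827)) = 1.738 m/s; Re = ρVD/μ = 1.324e+05; f → 0.02203
  f = 0.02203 → V = 1.656 m/s; Re = 1.262e+05; f → 0.02211
Converged (Δf/f < 1%). With the final f = 0.02211: V = √(2·1.182e+04·0.1226/(0.02211·26.26·1827)) = 1.653 m/s.

V ≈ 1.653 m/s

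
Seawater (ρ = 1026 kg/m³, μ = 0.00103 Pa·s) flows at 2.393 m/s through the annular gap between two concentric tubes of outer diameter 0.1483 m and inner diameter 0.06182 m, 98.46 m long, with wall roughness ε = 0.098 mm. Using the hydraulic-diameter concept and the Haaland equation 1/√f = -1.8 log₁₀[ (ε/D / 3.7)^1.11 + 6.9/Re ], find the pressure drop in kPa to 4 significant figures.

ΔP ≈ 71.57 kPa

Hydraulic diameter D_h = 4A/P = D_o - D_i = 0.1483 - 0.06182 = 0.08648 m.
Re = ρVD_h/μ = 1026·2.393·0.08648/0.00103 = 2.061e+05.
ε/D_h = 9.8e-05/0.08648 = 0.00113; Haaland gives 1/√f = -1.8 log₁₀[0.000126+3.35e-05] = 6.836, so f = 0.0214.
ΔP = f(L/D_h)(ρV²/2) = 0.0214·98.46/0.08648·2938 = 7.157e+04 Pa.
ΔP = 71.57 kPa.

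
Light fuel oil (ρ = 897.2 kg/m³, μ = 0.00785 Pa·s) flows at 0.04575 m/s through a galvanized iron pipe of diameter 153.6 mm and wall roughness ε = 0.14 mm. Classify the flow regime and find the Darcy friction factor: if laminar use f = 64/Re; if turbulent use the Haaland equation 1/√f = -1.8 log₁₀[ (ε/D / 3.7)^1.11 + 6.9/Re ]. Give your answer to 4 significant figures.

f ≈ 0.07969

Re = ρVD/μ = 897.2·0.04575·0.1536/0.00785 = 803.2.
Re < 2300 → laminar, so f = 64/Re = 0.07969 (roughness is irrelevant in laminar flow).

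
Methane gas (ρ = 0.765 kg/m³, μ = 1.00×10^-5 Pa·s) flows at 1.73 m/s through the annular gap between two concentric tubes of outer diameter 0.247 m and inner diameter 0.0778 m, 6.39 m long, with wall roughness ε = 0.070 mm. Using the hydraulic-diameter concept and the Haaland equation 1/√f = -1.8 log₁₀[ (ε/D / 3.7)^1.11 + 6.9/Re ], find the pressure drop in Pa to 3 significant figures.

Hydraulic diameter D_h = 4A/P = D_o - D_i = 0.247 - 0.0778 = 0.1692 m.
Re = ρVD_h/μ = 0.765·1.73·0.1692/1e-05 = 2.239e+04.
ε/D_h = 7e-05/0.1692 = 0.000414; Haaland gives 1/√f = -1.8 log₁₀[4.11e-05+0.000308] = 6.222, so f = 0.02583.
ΔP = f(L/D_h)(ρV²/2) = 0.02583·6.39/0.1692·1.145 = 1.117 Pa.

ΔP ≈ 1.12 Pa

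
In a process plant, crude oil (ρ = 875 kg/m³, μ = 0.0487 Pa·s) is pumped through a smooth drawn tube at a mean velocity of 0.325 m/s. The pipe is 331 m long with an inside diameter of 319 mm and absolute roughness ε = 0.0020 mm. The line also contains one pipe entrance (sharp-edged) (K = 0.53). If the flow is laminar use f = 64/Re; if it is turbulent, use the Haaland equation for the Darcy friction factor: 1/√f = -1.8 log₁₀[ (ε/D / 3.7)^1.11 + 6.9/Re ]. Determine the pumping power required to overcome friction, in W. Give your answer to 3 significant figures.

P ≈ 43.4 W

Reynolds number Re = ρVD/μ = 875 · 0.325 · 0.319 / 0.0487 = 1863.
Re < 2300 → laminar flow, so f = 64/Re = 64/1863 = 0.03436 (the turbulent correlation is not needed).
Total minor-loss coefficient ΣK = 1·0.53 = 0.53.
ΔP = [f·L/D + ΣK]·(ρV²/2) = [0.03436·331/0.319 + 0.53]·(875·0.325²/2) = [35.65 + 0.53]·46.21 = 1672 Pa.
Q = V·A = 0.325·0.07992 = 0.02597 m³/s.
Pumping power P = QΔP = 0.02597·1672 = 43.43 W = 43.4 W.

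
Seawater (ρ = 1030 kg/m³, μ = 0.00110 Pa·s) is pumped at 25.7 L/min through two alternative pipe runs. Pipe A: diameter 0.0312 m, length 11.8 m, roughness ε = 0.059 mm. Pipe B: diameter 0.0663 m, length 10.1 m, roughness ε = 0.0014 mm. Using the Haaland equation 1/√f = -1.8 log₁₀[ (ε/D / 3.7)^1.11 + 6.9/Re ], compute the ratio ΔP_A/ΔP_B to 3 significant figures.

ΔP_A/ΔP_B ≈ 46.1

Pipe A: V = Q/A = 0.0004283/0.0007645 = 0.5603 m/s; Re = 1.637e+04; ε/D = 0.00189; Haaland → f = 0.0303; ΔP_A = f(L/D)(ρV²/2) = 1853 Pa.
Pipe B: V = Q/A = 0.0004283/0.003452 = 0.1241 m/s; Re = 7702; ε/D = 2.11e-05; Haaland → f = 0.03324; ΔP_B = f(L/D)(ρV²/2) = 40.15 Pa.
ΔP_A/ΔP_B = 1853/40.15 = 46.1.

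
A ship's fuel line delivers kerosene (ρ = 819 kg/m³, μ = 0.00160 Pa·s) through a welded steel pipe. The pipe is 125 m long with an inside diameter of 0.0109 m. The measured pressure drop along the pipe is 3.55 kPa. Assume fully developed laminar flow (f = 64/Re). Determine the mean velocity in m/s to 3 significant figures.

V ≈ 0.0659 m/s

For laminar flow, f = 64/Re with Re = ρVD/μ, so Darcy-Weisbach reduces to ΔP = 32μLV/D². Solving for V: V = ΔP·D²/(32μL) = 3550·(0.0109)²/(32·0.0016·125) = 0.0659 m/s.
Check: Re = ρVD/μ = 819·0.0659·0.0109/0.0016 = 367.7 < 2300, so the laminar assumption holds.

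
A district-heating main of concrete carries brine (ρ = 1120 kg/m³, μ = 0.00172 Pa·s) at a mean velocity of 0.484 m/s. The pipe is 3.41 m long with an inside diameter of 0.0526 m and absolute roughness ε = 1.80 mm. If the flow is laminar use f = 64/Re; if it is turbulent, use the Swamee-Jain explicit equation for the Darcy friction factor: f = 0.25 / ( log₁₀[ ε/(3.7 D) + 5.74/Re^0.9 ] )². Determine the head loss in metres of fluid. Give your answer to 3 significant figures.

h_f ≈ 0.0487 m

Reynolds number Re = ρVD/μ = 1120 · 0.484 · 0.0526 / 0.00172 = 1.658e+04.
Re > 4000 → turbulent. Relative roughness ε/D = 0.0018/0.0526 = 0.0342. Swamee-Jain: f = 0.25/(log₁₀[0.0342/3.7 + 5.74/1.658e+04^0.9])² = 0.25/(log₁₀[0.00925 + 0.000915])² = 0.25/(-1.993)² = 0.06294.
Darcy-Weisbach: ΔP = f(L/D)(ρV²/2) = 0.06294·(3.41/0.0526)·(1120·0.484²/2) = 0.06294·64.83·131.2 = 535.3 Pa.
Head loss h_f = ΔP/(ρg) = 535.3/(1120·9.81) = 0.0487 m.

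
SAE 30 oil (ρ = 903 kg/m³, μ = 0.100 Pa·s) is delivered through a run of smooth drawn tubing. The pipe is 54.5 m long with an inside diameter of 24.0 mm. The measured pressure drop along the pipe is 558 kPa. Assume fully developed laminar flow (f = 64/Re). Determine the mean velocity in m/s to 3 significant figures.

For laminar flow, f = 64/Re with Re = ρVD/μ, so Darcy-Weisbach reduces to ΔP = 32μLV/D². Solving for V: V = ΔP·D²/(32μL) = 5.58e+05·(0.024)²/(32·0.1·54.5) = 1.843 m/s.
Check: Re = ρVD/μ = 903·1.843·0.024/0.1 = 399.4 < 2300, so the laminar assumption holds.

V ≈ 1.84 m/s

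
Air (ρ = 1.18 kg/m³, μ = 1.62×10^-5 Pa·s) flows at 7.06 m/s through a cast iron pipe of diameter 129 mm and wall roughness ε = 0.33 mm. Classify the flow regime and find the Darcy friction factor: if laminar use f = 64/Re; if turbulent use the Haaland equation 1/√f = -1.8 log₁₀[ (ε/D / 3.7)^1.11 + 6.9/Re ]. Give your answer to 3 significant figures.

Re = ρVD/μ = 1.18·7.06·0.129/1.62e-05 = 6.634e+04.
Re > 4000 → turbulent. ε/D = 0.00033/0.129 = 0.00256; Haaland: 1/√f = -1.8 log₁₀[0.000311 + 0.000104] = 6.088, so f = 0.02698.

f ≈ 0.0270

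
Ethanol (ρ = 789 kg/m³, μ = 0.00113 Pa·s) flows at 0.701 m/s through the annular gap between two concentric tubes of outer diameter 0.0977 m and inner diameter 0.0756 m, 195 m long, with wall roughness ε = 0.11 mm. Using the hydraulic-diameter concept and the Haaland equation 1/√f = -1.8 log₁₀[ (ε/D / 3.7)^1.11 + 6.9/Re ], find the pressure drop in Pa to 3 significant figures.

Hydraulic diameter D_h = 4A/P = D_o - D_i = 0.0977 - 0.0756 = 0.0221 m.
Re = ρVD_h/μ = 789·0.701·0.0221/0.00113 = 1.082e+04.
ε/D_h = 0.00011/0.0221 = 0.00498; Haaland gives 1/√f = -1.8 log₁₀[0.00065+0.000638] = 5.202, so f = 0.03695.
ΔP = f(L/D_h)(ρV²/2) = 0.03695·195/0.0221·193.9 = 6.321e+04 Pa.

ΔP ≈ 63200 Pa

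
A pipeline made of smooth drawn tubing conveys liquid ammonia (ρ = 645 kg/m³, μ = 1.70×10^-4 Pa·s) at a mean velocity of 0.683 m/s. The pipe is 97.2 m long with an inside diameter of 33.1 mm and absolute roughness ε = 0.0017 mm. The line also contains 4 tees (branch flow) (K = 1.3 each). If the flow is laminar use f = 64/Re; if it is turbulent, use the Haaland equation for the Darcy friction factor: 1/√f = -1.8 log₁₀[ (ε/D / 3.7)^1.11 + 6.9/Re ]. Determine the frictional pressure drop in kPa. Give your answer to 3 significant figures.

Reynolds number Re = ρVD/μ = 645 · 0.683 · 0.0331 / 0.00017 = 8.577e+04.
Re > 4000 → turbulent. Relative roughness ε/D = 1.7e-06/0.0331 = 5.14e-05. Haaland: 1/√f = -1.8 log₁₀[(5.14e-05/3.7)^1.11 + 6.9/8.577e+04] = -1.8 log₁₀[4.06e-06 + 8.04e-05] = 7.332, so f = 0.0186.
Total minor-loss coefficient ΣK = 4·1.3 = 5.2.
ΔP = [f·L/D + ΣK]·(ρV²/2) = [0.0186·97.2/0.0331 + 5.2]·(645·0.683²/2) = [54.63 + 5.2]·150.4 = 9001 Pa.
ΔP = 9001 Pa = 9.00 kPa.

ΔP ≈ 9.00 kPa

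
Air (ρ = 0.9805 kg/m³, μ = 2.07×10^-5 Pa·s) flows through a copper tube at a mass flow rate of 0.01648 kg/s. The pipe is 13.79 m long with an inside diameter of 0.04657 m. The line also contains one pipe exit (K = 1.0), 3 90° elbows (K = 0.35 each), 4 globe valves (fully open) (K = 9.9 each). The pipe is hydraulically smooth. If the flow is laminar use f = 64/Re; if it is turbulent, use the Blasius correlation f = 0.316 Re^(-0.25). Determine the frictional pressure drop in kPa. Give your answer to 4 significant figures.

ΔP ≈ 2.356 kPa

A = πD²/4 = π(0.04657)²/4 = 0.001703 m²; mean velocity V = ṁ/(ρA) = 0.01648/(0.9805 · 0.001703) = 9.868 m/s.
Reynolds number Re = ρVD/μ = 0.9805 · 9.868 · 0.04657 / 2.07e-05 = 2.177e+04.
Re > 4000 → turbulent. Smooth-pipe (Blasius): f = 0.316 Re^(-0.25) = 0.316/(2.177e+04)^0.25 = 0.02602.
Total minor-loss coefficient ΣK = 1·1 + 3·0.35 + 4·9.9 = 41.6.
ΔP = [f·L/D + ΣK]·(ρV²/2) = [0.02602·13.79/0.04657 + 41.6]·(0.9805·9.868²/2) = [7.704 + 41.6]·47.73 = 2356 Pa.
ΔP = 2356 Pa = 2.356 kPa.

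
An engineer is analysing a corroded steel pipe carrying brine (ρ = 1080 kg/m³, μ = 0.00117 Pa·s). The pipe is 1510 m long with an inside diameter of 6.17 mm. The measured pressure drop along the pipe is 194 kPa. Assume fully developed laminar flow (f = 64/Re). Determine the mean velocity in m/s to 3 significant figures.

V ≈ 0.131 m/s

For laminar flow, f = 64/Re with Re = ρVD/μ, so Darcy-Weisbach reduces to ΔP = 32μLV/D². Solving for V: V = ΔP·D²/(32μL) = 1.94e+05·(0.00617)²/(32·0.00117·1510) = 0.1306 m/s.
Check: Re = ρVD/μ = 1080·0.1306·0.00617/0.00117 = 744 < 2300, so the laminar assumption holds.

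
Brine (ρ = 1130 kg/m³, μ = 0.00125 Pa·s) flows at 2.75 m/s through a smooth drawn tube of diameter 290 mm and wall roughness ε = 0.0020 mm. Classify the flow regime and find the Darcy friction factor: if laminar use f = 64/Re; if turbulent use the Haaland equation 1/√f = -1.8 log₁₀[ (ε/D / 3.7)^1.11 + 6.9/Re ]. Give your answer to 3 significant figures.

Re = ρVD/μ = 1130·2.75·0.29/0.00125 = 7.209e+05.
Re > 4000 → turbulent. ε/D = 2e-06/0.29 = 6.9e-06; Haaland: 1/√f = -1.8 log₁₀[4.37e-07 + 9.57e-06] = 8.999, so f = 0.01235.

f ≈ 0.0123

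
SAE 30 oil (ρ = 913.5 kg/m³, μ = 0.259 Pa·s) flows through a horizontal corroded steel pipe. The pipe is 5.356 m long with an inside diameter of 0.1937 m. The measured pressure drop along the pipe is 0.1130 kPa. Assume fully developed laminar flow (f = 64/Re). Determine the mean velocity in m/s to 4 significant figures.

V ≈ 0.09551 m/s

For laminar flow, f = 64/Re with Re = ρVD/μ, so Darcy-Weisbach reduces to ΔP = 32μLV/D². Solving for V: V = ΔP·D²/(32μL) = 113·(0.1937)²/(32·0.259·5.356) = 0.09551 m/s.
Check: Re = ρVD/μ = 913.5·0.09551·0.1937/0.259 = 65.25 < 2300, so the laminar assumption holds.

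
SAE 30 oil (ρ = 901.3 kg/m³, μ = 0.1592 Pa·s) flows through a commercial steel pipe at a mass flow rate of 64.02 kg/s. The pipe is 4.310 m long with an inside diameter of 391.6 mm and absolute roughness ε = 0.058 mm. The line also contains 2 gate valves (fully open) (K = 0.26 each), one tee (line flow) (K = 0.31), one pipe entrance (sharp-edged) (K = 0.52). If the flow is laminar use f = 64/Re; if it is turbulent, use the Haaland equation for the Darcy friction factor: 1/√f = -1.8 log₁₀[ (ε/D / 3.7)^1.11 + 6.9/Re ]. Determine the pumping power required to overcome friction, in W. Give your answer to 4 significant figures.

A = πD²/4 = π(0.3916)²/4 = 0.1204 m²; mean velocity V = ṁ/(ρA) = 64.02/(901.3 · 0.1204) = 0.5898 m/s.
Reynolds number Re = ρVD/μ = 901.3 · 0.5898 · 0.3916 / 0.159 = 1307.
Re < 2300 → laminar flow, so f = 64/Re = 64/1307 = 0.04895 (the turbulent correlation is not needed).
Total minor-loss coefficient ΣK = 2·0.26 + 1·0.31 + 1·0.52 = 1.35.
ΔP = [f·L/D + ΣK]·(ρV²/2) = [0.04895·4.31/0.3916 + 1.35]·(901.3·0.5898²/2) = [0.5387 + 1.35]·156.7 = 296 Pa.
Q = ṁ/ρ = 64.02/901.3 = 0.07103 m³/s.
Pumping power P = QΔP = 0.07103·296 = 21.028 W = 21.03 W.

P ≈ 21.03 W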